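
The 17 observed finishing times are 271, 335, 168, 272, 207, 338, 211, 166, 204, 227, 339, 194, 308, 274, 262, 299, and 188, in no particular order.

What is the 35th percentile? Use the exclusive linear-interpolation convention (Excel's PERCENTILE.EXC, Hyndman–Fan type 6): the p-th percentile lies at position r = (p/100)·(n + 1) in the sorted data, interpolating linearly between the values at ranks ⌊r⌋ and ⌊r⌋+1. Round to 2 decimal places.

Sorted: 166, 168, 188, 194, 204, 207, 211, 227, 262, 271, 272, 274, 299, 308, 335, 338, 339.
n = 17.
r = (35/100)·(17 + 1) = 6.3.
Rank 6 is 207 and rank 7 is 211.
Interpolate: 207 + 0.3·(211 − 207) = 207 + 0.3·4 = 208.2.

208.20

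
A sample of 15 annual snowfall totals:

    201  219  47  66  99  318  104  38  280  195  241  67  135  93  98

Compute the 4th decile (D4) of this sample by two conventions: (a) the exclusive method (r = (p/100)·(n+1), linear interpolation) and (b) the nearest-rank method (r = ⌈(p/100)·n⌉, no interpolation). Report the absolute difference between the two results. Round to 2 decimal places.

0.40

Sorted: 38, 47, 66, 67, 93, 98, 99, 104, 135, 195, 201, 219, 241, 280, 318.
n = 15.
(a) r = 6.4; between ranks 6 (98) and 7 (99): 98.4.
(b) the nearest-rank method: rank 6 → 98.
|98.4 − 98| = 0.4.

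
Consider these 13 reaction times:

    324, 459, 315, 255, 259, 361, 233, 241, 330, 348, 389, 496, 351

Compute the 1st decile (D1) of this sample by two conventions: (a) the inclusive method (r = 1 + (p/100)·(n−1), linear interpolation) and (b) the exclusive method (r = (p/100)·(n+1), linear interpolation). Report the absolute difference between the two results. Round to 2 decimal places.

Sorted: 233, 241, 255, 259, 315, 324, 330, 348, 351, 361, 389, 459, 496.
n = 13.
(a) r = 2.2; between ranks 2 (241) and 3 (255): 243.8.
(b) r = 1.4; between ranks 1 (233) and 2 (241): 236.2.
|243.8 − 236.2| = 7.6.

7.60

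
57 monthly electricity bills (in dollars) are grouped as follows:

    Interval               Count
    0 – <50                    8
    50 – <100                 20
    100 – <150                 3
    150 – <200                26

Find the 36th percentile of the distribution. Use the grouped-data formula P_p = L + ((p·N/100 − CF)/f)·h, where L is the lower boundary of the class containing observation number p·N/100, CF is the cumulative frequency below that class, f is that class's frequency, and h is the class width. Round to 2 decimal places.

81.30

N = 57; target position k = 36/100 · 57 = 20.52.
Cumulative frequencies: 8, 28, 31, 57.
Observation 20.52 falls in the class 50 – <100.
L = 50, CF = 8, f = 20, h = 50.
P36 = 50 + ((20.52 − 8)/20)·50 = 50 + 31.3 = 81.3.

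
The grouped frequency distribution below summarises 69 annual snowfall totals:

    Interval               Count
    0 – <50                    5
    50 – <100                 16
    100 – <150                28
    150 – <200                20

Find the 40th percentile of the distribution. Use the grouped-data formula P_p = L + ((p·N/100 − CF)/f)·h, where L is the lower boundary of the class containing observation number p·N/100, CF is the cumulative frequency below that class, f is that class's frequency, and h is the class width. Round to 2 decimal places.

N = 69; target position k = 40/100 · 69 = 27.6.
Cumulative frequencies: 5, 21, 49, 69.
Observation 27.6 falls in the class 100 – <150.
L = 100, CF = 21, f = 28, h = 50.
P40 = 100 + ((27.6 − 21)/28)·50 = 100 + 11.7857 = 111.786.

111.79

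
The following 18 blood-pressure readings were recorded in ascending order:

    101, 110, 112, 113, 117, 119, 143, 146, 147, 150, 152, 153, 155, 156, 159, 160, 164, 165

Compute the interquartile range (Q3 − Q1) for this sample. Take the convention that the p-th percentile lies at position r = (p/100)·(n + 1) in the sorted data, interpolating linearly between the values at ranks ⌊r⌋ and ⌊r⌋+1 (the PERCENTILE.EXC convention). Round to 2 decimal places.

n = 18.
P25: r = 4.75; ranks 4–5 are 113, 117; interpolating gives 116.
P75: r = 14.25; ranks 14–15 are 156, 159; interpolating gives 156.75.
Difference: 156.75 − 116 = 40.75.

40.75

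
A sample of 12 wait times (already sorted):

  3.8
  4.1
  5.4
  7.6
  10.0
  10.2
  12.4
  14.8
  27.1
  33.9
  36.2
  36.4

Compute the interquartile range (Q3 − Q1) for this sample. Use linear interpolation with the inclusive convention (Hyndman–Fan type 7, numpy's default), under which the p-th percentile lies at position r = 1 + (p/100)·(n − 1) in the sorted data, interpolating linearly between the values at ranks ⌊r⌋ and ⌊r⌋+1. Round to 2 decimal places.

n = 12.
P25: r = 3.75; ranks 3–4 are 5.4, 7.6; interpolating gives 7.05.
P75: r = 9.25; ranks 9–10 are 27.1, 33.9; interpolating gives 28.8.
Difference: 28.8 − 7.05 = 21.75.

21.75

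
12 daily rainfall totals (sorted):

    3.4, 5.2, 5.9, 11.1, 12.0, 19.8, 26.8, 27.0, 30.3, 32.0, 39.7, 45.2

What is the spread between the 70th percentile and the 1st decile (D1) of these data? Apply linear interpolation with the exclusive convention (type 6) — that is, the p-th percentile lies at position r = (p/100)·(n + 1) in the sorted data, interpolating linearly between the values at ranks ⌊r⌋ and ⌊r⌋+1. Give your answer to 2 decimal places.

n = 12.
P10: r = 1.3; ranks 1–2 are 3.4, 5.2; interpolating gives 3.94.
P70: r = 9.1; ranks 9–10 are 30.3, 32.0; interpolating gives 30.47.
Difference: 30.47 − 3.94 = 26.53.

26.53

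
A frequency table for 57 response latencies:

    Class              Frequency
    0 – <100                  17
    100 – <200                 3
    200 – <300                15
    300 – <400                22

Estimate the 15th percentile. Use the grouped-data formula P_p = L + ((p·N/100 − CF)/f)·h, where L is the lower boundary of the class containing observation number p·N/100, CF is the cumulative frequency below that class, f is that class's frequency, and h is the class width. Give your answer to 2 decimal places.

N = 57; target position k = 15/100 · 57 = 8.55.
Cumulative frequencies: 17, 20, 35, 57.
Observation 8.55 falls in the class 0 – <100.
L = 0, CF = 0, f = 17, h = 100.
P15 = 0 + ((8.55 − 0)/17)·100 = 0 + 50.2941 = 50.2941.

50.29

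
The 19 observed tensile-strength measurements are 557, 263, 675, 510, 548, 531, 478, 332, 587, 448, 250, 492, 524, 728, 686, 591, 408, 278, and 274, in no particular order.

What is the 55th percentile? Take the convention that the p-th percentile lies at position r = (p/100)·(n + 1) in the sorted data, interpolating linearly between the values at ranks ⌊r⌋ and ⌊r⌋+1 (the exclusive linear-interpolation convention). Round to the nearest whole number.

524

Sorted: 250, 263, 274, 278, 332, 408, 448, 478, 492, 510, 524, 531, 548, 557, 587, 591, 675, 686, 728.
n = 19.
r = (55/100)·(19 + 1) = 11.
r is an integer, so P55 is the value at rank 11: 524.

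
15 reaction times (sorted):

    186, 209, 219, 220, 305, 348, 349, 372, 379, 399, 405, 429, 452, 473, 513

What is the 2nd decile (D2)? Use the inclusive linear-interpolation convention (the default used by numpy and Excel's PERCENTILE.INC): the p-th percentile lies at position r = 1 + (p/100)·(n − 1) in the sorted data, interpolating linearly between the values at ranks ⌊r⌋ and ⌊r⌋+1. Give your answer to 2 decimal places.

n = 15.
r = 1 + (20/100)·(15 − 1) = 1 + 2.8 = 3.8.
Rank 3 is 219 and rank 4 is 220.
Interpolate: 219 + 0.8·(220 − 219) = 219 + 0.8·1 = 219.8.

219.80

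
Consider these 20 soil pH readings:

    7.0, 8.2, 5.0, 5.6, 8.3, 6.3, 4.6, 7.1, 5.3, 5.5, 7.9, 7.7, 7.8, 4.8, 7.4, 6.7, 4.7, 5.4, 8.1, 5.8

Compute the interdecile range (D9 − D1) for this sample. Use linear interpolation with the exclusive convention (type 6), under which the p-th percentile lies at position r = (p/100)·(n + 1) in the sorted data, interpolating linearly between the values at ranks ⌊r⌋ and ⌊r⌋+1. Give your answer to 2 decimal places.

Sorted: 4.6, 4.7, 4.8, 5.0, 5.3, 5.4, 5.5, 5.6, 5.8, 6.3, 6.7, 7.0, 7.1, 7.4, 7.7, 7.8, 7.9, 8.1, 8.2, 8.3.
n = 20.
P10: r = 2.1; ranks 2–3 are 4.7, 4.8; interpolating gives 4.71.
P90: r = 18.9; ranks 18–19 are 8.1, 8.2; interpolating gives 8.19.
Difference: 8.19 − 4.71 = 3.48.

3.48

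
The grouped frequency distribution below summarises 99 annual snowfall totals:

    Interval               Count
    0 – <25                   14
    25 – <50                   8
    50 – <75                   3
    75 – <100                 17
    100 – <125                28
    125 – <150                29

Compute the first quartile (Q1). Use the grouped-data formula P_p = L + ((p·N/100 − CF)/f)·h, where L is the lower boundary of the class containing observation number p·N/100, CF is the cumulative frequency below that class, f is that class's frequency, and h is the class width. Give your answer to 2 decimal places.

N = 99; target position k = 25/100 · 99 = 24.75.
Cumulative frequencies: 14, 22, 25, 42, 70, 99.
Observation 24.75 falls in the class 50 – <75.
L = 50, CF = 22, f = 3, h = 25.
P25 = 50 + ((24.75 − 22)/3)·25 = 50 + 22.9167 = 72.9167.

72.92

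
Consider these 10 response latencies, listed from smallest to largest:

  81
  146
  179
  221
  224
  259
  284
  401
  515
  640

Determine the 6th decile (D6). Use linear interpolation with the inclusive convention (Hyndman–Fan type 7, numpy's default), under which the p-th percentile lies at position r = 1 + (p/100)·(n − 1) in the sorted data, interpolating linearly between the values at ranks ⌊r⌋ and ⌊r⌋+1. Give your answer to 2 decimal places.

n = 10.
r = 1 + (60/100)·(10 − 1) = 1 + 5.4 = 6.4.
Rank 6 is 259 and rank 7 is 284.
Interpolate: 259 + 0.4·(284 − 259) = 259 + 0.4·25 = 269.

269.00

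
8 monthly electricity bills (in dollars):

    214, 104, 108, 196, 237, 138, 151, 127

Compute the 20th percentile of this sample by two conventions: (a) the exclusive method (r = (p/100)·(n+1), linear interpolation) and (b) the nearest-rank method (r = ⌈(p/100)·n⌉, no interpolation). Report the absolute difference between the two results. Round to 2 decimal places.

0.80

Sorted: 104, 108, 127, 138, 151, 196, 214, 237.
n = 8.
(a) r = 1.8; between ranks 1 (104) and 2 (108): 107.2.
(b) the nearest-rank method: rank 2 → 108.
|107.2 − 108| = 0.8.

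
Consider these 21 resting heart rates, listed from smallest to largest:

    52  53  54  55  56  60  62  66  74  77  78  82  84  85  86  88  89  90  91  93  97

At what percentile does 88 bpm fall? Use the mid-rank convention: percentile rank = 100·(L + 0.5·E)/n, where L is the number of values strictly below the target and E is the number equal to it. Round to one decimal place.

Count below 88: L = 15; count equal: E = 1; n = 21.
Percentile rank = 100·(15 + 0.5·1)/21 = 100·15.5/21 = 73.81.

73.8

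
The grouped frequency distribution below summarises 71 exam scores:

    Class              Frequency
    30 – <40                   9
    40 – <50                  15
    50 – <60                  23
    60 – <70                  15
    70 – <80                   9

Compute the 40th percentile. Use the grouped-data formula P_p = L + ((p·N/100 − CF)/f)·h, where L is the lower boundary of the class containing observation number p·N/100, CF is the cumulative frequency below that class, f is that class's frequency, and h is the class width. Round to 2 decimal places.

51.91

N = 71; target position k = 40/100 · 71 = 28.4.
Cumulative frequencies: 9, 24, 47, 62, 71.
Observation 28.4 falls in the class 50 – <60.
L = 50, CF = 24, f = 23, h = 10.
P40 = 50 + ((28.4 − 24)/23)·10 = 50 + 1.91304 = 51.913.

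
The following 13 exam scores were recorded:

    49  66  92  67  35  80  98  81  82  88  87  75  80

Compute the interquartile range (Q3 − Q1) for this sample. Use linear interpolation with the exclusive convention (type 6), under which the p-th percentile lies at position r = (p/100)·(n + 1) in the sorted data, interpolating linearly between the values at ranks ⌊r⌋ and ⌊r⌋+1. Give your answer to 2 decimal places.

21.00

Sorted: 35, 49, 66, 67, 75, 80, 80, 81, 82, 87, 88, 92, 98.
n = 13.
P25: r = 3.5; ranks 3–4 are 66, 67; interpolating gives 66.5.
P75: r = 10.5; ranks 10–11 are 87, 88; interpolating gives 87.5.
Difference: 87.5 − 66.5 = 21.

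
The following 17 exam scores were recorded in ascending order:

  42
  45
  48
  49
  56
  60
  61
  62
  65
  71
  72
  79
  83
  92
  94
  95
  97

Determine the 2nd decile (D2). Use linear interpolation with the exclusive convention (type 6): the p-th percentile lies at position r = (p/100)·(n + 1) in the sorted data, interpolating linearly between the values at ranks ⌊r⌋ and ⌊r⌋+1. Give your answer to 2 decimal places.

48.60

n = 17.
r = (20/100)·(17 + 1) = 3.6.
Rank 3 is 48 and rank 4 is 49.
Interpolate: 48 + 0.6·(49 − 48) = 48 + 0.6·1 = 48.6.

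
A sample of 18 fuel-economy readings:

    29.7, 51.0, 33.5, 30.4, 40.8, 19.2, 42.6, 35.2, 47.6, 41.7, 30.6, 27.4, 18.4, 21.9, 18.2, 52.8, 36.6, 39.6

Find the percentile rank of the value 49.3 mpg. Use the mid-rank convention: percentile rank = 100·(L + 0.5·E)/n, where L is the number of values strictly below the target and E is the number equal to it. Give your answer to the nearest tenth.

Sorted: 18.2, 18.4, 19.2, 21.9, 27.4, 29.7, 30.4, 30.6, 33.5, 35.2, 36.6, 39.6, 40.8, 41.7, 42.6, 47.6, 51.0, 52.8.
Count below 49.3: L = 16; count equal: E = 0; n = 18.
Percentile rank = 100·(16 + 0.5·0)/18 = 100·16/18 = 88.89.

88.9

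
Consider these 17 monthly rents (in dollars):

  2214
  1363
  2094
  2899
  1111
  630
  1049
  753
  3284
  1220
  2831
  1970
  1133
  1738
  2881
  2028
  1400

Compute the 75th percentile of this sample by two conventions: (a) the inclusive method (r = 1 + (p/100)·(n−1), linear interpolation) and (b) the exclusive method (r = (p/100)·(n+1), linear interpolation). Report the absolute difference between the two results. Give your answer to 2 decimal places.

Sorted: 630, 753, 1049, 1111, 1133, 1220, 1363, 1400, 1738, 1970, 2028, 2094, 2214, 2831, 2881, 2899, 3284.
n = 17.
(a) r = 13 → value at rank 13 = 2214.
(b) r = 13.5; between ranks 13 (2214) and 14 (2831): 2522.5.
|2214 − 2522.5| = 308.5.

308.50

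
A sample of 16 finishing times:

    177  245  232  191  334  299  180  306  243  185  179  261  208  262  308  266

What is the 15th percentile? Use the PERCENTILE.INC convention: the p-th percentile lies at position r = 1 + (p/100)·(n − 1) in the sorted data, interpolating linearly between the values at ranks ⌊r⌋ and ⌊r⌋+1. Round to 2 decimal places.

Sorted: 177, 179, 180, 185, 191, 208, 232, 243, 245, 261, 262, 266, 299, 306, 308, 334.
n = 16.
r = 1 + (15/100)·(16 − 1) = 1 + 2.25 = 3.25.
Rank 3 is 180 and rank 4 is 185.
Interpolate: 180 + 0.25·(185 − 180) = 180 + 0.25·5 = 181.25.

181.25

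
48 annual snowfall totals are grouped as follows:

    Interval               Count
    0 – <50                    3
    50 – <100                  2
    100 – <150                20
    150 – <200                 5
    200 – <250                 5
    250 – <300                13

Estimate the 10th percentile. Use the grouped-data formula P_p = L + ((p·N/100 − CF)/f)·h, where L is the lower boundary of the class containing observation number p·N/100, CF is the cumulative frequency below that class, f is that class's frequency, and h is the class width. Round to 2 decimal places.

N = 48; target position k = 10/100 · 48 = 4.8.
Cumulative frequencies: 3, 5, 25, 30, 35, 48.
Observation 4.8 falls in the class 50 – <100.
L = 50, CF = 3, f = 2, h = 50.
P10 = 50 + ((4.8 − 3)/2)·50 = 50 + 45 = 95.

95.00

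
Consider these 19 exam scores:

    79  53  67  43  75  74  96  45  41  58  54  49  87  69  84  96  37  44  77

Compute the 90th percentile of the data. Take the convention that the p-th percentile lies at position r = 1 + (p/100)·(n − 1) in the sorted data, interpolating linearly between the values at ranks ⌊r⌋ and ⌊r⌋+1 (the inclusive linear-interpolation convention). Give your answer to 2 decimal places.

88.80

Sorted: 37, 41, 43, 44, 45, 49, 53, 54, 58, 67, 69, 74, 75, 77, 79, 84, 87, 96, 96.
n = 19.
r = 1 + (90/100)·(19 − 1) = 1 + 16.2 = 17.2.
Rank 17 is 87 and rank 18 is 96.
Interpolate: 87 + 0.2·(96 − 87) = 87 + 0.2·9 = 88.8.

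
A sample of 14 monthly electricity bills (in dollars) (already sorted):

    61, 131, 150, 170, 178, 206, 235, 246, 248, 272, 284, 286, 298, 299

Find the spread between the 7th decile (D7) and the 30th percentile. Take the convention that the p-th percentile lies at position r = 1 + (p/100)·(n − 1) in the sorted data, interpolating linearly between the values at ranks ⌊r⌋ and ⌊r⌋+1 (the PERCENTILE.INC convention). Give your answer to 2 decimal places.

n = 14.
P30: r = 4.9; ranks 4–5 are 170, 178; interpolating gives 177.2.
P70: r = 10.1; ranks 10–11 are 272, 284; interpolating gives 273.2.
Difference: 273.2 − 177.2 = 96.

96.00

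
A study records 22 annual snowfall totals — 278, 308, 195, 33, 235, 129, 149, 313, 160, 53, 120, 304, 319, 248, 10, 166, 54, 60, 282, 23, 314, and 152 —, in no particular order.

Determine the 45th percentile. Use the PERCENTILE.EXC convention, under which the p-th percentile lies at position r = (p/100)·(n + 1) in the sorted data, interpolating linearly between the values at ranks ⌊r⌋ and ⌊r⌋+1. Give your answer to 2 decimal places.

154.80

Sorted: 10, 23, 33, 53, 54, 60, 120, 129, 149, 152, 160, 166, 195, 235, 248, 278, 282, 304, 308, 313, 314, 319.
n = 22.
r = (45/100)·(22 + 1) = 10.35.
Rank 10 is 152 and rank 11 is 160.
Interpolate: 152 + 0.35·(160 − 152) = 152 + 0.35·8 = 154.8.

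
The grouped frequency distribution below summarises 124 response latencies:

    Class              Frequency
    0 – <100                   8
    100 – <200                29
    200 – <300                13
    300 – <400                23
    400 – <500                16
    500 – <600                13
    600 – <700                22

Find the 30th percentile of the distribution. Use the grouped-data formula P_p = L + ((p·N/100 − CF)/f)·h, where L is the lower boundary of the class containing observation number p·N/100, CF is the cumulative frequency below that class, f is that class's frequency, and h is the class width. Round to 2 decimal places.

N = 124; target position k = 30/100 · 124 = 37.2.
Cumulative frequencies: 8, 37, 50, 73, 89, 102, 124.
Observation 37.2 falls in the class 200 – <300.
L = 200, CF = 37, f = 13, h = 100.
P30 = 200 + ((37.2 − 37)/13)·100 = 200 + 1.53846 = 201.538.

201.54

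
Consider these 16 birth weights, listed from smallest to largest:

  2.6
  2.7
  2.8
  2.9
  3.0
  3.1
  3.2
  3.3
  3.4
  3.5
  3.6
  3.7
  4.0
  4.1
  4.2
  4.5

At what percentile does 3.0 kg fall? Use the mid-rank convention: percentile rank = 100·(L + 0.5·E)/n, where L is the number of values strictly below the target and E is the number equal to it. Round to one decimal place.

Count below 3.0: L = 4; count equal: E = 1; n = 16.
Percentile rank = 100·(4 + 0.5·1)/16 = 100·4.5/16 = 28.12.

28.1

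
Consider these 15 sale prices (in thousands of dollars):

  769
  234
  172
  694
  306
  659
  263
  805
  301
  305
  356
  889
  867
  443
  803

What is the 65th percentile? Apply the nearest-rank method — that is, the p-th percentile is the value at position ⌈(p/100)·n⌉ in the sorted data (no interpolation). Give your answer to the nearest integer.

694

Sorted: 172, 234, 263, 301, 305, 306, 356, 443, 659, 694, 769, 803, 805, 867, 889.
n = 15.
Position = ⌈65/100 · 15⌉ = ⌈9.75⌉ = 10.
The value at rank 10 is 694.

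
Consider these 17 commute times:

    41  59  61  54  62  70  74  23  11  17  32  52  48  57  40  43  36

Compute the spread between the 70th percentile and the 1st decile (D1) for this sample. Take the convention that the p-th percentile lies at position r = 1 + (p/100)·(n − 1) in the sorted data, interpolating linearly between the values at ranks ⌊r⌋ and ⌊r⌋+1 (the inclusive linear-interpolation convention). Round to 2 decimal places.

36.80

Sorted: 11, 17, 23, 32, 36, 40, 41, 43, 48, 52, 54, 57, 59, 61, 62, 70, 74.
n = 17.
P10: r = 2.6; ranks 2–3 are 17, 23; interpolating gives 20.6.
P70: r = 12.2; ranks 12–13 are 57, 59; interpolating gives 57.4.
Difference: 57.4 − 20.6 = 36.8.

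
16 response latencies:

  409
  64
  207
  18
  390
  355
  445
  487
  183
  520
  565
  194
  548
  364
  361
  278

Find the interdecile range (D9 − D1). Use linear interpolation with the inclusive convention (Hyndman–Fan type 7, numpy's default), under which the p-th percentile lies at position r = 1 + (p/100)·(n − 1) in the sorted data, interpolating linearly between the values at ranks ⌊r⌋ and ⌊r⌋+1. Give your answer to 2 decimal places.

Sorted: 18, 64, 183, 194, 207, 278, 355, 361, 364, 390, 409, 445, 487, 520, 548, 565.
n = 16.
P10: r = 2.5; ranks 2–3 are 64, 183; interpolating gives 123.5.
P90: r = 14.5; ranks 14–15 are 520, 548; interpolating gives 534.
Difference: 534 − 123.5 = 410.5.

410.50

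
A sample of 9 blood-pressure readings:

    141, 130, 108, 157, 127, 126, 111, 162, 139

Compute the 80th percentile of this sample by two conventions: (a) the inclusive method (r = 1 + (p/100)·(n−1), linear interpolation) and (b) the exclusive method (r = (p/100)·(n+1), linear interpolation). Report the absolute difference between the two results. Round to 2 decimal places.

9.60

Sorted: 108, 111, 126, 127, 130, 139, 141, 157, 162.
n = 9.
(a) r = 7.4; between ranks 7 (141) and 8 (157): 147.4.
(b) r = 8 → value at rank 8 = 157.
|147.4 − 157| = 9.6.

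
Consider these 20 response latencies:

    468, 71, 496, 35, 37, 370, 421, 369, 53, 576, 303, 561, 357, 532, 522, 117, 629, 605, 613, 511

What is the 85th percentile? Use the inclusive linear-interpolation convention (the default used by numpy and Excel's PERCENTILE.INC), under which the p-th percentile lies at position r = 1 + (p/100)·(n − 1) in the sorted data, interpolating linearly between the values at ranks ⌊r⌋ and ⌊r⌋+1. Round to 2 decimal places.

Sorted: 35, 37, 53, 71, 117, 303, 357, 369, 370, 421, 468, 496, 511, 522, 532, 561, 576, 605, 613, 629.
n = 20.
r = 1 + (85/100)·(20 − 1) = 1 + 16.15 = 17.15.
Rank 17 is 576 and rank 18 is 605.
Interpolate: 576 + 0.15·(605 − 576) = 576 + 0.15·29 = 580.35.

580.35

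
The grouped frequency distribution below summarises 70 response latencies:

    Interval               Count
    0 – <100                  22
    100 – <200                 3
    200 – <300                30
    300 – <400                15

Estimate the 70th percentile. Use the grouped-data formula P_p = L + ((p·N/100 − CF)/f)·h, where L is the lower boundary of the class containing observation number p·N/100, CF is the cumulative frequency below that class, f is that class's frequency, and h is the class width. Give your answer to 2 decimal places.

N = 70; target position k = 70/100 · 70 = 49.
Cumulative frequencies: 22, 25, 55, 70.
Observation 49 falls in the class 200 – <300.
L = 200, CF = 25, f = 30, h = 100.
P70 = 200 + ((49 − 25)/30)·100 = 200 + 80 = 280.

280.00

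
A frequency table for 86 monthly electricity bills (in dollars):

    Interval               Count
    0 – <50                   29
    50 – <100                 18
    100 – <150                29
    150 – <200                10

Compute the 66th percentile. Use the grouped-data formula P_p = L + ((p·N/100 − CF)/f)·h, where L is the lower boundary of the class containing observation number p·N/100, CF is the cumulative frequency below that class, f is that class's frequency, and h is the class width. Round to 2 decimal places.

116.83

N = 86; target position k = 66/100 · 86 = 56.76.
Cumulative frequencies: 29, 47, 76, 86.
Observation 56.76 falls in the class 100 – <150.
L = 100, CF = 47, f = 29, h = 50.
P66 = 100 + ((56.76 − 47)/29)·50 = 100 + 16.8276 = 116.828.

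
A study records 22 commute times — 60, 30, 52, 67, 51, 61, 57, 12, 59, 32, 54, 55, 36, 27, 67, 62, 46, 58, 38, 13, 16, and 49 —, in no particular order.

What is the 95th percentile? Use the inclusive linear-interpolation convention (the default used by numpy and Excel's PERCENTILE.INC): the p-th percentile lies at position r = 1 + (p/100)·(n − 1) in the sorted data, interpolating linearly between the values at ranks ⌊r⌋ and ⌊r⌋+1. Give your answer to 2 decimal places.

Sorted: 12, 13, 16, 27, 30, 32, 36, 38, 46, 49, 51, 52, 54, 55, 57, 58, 59, 60, 61, 62, 67, 67.
n = 22.
r = 1 + (95/100)·(22 − 1) = 1 + 19.95 = 20.95.
Rank 20 is 62 and rank 21 is 67.
Interpolate: 62 + 0.95·(67 − 62) = 62 + 0.95·5 = 66.75.

66.75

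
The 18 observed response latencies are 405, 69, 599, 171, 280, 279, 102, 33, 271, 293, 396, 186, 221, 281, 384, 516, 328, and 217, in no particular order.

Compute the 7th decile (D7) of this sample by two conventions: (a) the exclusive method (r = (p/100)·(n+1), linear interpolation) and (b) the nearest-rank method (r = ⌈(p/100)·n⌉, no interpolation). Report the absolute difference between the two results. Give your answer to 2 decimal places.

16.80

Sorted: 33, 69, 102, 171, 186, 217, 221, 271, 279, 280, 281, 293, 328, 384, 396, 405, 516, 599.
n = 18.
(a) r = 13.3; between ranks 13 (328) and 14 (384): 344.8.
(b) the nearest-rank method: rank 13 → 328.
|344.8 − 328| = 16.8.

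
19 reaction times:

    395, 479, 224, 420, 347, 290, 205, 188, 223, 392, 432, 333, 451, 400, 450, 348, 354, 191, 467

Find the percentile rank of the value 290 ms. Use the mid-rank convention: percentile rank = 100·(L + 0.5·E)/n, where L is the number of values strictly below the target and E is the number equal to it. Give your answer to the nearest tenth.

Sorted: 188, 191, 205, 223, 224, 290, 333, 347, 348, 354, 392, 395, 400, 420, 432, 450, 451, 467, 479.
Count below 290: L = 5; count equal: E = 1; n = 19.
Percentile rank = 100·(5 + 0.5·1)/19 = 100·5.5/19 = 28.95.

28.9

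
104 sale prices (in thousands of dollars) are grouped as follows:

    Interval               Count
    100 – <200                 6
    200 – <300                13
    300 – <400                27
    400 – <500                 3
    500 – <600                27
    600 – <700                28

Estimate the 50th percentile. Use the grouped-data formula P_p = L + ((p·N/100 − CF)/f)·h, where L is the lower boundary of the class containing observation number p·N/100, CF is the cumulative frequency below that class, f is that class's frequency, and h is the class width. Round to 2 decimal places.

N = 104; target position k = 50/100 · 104 = 52.
Cumulative frequencies: 6, 19, 46, 49, 76, 104.
Observation 52 falls in the class 500 – <600.
L = 500, CF = 49, f = 27, h = 100.
P50 = 500 + ((52 − 49)/27)·100 = 500 + 11.1111 = 511.111.

511.11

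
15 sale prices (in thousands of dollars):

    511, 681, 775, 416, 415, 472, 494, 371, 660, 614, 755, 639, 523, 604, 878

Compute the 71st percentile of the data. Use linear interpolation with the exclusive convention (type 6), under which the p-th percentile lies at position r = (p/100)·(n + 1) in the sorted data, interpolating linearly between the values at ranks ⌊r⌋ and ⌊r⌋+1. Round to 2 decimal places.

Sorted: 371, 415, 416, 472, 494, 511, 523, 604, 614, 639, 660, 681, 755, 775, 878.
n = 15.
r = (71/100)·(15 + 1) = 11.36.
Rank 11 is 660 and rank 12 is 681.
Interpolate: 660 + 0.36·(681 − 660) = 660 + 0.36·21 = 667.56.

667.56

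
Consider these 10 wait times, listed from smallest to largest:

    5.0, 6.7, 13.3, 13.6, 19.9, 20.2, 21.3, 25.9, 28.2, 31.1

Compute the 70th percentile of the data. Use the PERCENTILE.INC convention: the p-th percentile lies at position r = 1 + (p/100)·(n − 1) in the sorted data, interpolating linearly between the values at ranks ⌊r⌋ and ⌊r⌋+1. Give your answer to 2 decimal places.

n = 10.
r = 1 + (70/100)·(10 − 1) = 1 + 6.3 = 7.3.
Rank 7 is 21.3 and rank 8 is 25.9.
Interpolate: 21.3 + 0.3·(25.9 − 21.3) = 21.3 + 0.3·4.6 = 22.68.

22.68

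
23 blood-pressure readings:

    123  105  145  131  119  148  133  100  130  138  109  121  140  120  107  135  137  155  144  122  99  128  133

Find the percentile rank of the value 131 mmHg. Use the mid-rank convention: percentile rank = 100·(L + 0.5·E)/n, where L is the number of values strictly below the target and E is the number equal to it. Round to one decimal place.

54.3

Sorted: 99, 100, 105, 107, 109, 119, 120, 121, 122, 123, 128, 130, 131, 133, 133, 135, 137, 138, 140, 144, 145, 148, 155.
Count below 131: L = 12; count equal: E = 1; n = 23.
Percentile rank = 100·(12 + 0.5·1)/23 = 100·12.5/23 = 54.35.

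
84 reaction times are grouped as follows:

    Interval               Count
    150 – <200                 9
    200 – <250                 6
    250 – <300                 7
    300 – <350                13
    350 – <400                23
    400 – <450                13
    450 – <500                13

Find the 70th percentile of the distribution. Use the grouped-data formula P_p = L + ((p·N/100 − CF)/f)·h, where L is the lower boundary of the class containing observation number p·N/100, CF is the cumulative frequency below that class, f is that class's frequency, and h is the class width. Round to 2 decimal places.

N = 84; target position k = 70/100 · 84 = 58.8.
Cumulative frequencies: 9, 15, 22, 35, 58, 71, 84.
Observation 58.8 falls in the class 400 – <450.
L = 400, CF = 58, f = 13, h = 50.
P70 = 400 + ((58.8 − 58)/13)·50 = 400 + 3.07692 = 403.077.

403.08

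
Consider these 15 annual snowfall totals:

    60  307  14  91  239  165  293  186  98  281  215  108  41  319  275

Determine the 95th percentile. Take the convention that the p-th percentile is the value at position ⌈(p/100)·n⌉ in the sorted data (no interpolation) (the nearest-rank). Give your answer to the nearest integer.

319

Sorted: 14, 41, 60, 91, 98, 108, 165, 186, 215, 239, 275, 281, 293, 307, 319.
n = 15.
Position = ⌈95/100 · 15⌉ = ⌈14.25⌉ = 15.
The value at rank 15 is 319.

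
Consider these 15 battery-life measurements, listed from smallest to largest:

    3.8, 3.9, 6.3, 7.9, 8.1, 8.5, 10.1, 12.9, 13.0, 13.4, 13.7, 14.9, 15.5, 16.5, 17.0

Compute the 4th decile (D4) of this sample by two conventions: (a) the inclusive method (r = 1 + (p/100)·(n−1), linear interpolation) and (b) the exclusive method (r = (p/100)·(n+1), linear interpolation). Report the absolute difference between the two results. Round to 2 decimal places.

0.32

n = 15.
(a) r = 6.6; between ranks 6 (8.5) and 7 (10.1): 9.46.
(b) r = 6.4; between ranks 6 (8.5) and 7 (10.1): 9.14.
|9.46 − 9.14| = 0.32.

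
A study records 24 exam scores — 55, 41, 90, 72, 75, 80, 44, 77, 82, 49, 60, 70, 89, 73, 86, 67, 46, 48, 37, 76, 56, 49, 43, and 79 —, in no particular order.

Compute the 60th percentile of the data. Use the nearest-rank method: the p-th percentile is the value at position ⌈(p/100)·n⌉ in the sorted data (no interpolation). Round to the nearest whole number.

73

Sorted: 37, 41, 43, 44, 46, 48, 49, 49, 55, 56, 60, 67, 70, 72, 73, 75, 76, 77, 79, 80, 82, 86, 89, 90.
n = 24.
Position = ⌈60/100 · 24⌉ = ⌈14.4⌉ = 15.
The value at rank 15 is 73.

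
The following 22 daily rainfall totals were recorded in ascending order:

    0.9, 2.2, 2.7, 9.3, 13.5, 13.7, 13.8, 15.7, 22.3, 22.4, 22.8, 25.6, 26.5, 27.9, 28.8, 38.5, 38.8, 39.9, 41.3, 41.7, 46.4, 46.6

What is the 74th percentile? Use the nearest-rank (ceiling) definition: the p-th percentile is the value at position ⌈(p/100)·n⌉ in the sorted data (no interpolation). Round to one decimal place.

n = 22.
Position = ⌈74/100 · 22⌉ = ⌈16.28⌉ = 17.
The value at rank 17 is 38.8.

38.8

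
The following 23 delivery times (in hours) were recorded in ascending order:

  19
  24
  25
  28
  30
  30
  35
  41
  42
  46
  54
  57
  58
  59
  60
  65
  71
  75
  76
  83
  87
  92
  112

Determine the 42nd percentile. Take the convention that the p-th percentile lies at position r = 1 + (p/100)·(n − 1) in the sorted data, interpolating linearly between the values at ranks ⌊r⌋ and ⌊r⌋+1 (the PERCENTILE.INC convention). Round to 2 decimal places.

47.92

n = 23.
r = 1 + (42/100)·(23 − 1) = 1 + 9.24 = 10.24.
Rank 10 is 46 and rank 11 is 54.
Interpolate: 46 + 0.24·(54 − 46) = 46 + 0.24·8 = 47.92.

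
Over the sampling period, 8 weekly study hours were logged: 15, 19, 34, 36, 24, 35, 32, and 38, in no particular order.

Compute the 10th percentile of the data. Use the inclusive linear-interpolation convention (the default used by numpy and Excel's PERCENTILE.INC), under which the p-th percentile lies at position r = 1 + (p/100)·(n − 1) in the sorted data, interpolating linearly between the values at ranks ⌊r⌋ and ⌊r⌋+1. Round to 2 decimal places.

Sorted: 15, 19, 24, 32, 34, 35, 36, 38.
n = 8.
r = 1 + (10/100)·(8 − 1) = 1 + 0.7 = 1.7.
Rank 1 is 15 and rank 2 is 19.
Interpolate: 15 + 0.7·(19 − 15) = 15 + 0.7·4 = 17.8.

17.80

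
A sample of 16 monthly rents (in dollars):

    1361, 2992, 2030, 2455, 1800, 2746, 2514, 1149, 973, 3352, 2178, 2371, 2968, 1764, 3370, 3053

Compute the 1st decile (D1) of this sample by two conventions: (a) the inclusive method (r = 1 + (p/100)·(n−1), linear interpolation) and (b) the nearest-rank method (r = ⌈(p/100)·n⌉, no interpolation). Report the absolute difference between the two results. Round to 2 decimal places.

Sorted: 973, 1149, 1361, 1764, 1800, 2030, 2178, 2371, 2455, 2514, 2746, 2968, 2992, 3053, 3352, 3370.
n = 16.
(a) r = 2.5; between ranks 2 (1149) and 3 (1361): 1255.
(b) the nearest-rank method: rank 2 → 1149.
|1255 − 1149| = 106.

106.00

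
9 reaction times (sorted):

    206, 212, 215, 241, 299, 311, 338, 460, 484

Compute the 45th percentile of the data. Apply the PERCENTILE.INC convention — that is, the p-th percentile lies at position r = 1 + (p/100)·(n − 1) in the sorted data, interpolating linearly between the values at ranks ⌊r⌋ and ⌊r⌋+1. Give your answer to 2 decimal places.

275.80

n = 9.
r = 1 + (45/100)·(9 − 1) = 1 + 3.6 = 4.6.
Rank 4 is 241 and rank 5 is 299.
Interpolate: 241 + 0.6·(299 − 241) = 241 + 0.6·58 = 275.8.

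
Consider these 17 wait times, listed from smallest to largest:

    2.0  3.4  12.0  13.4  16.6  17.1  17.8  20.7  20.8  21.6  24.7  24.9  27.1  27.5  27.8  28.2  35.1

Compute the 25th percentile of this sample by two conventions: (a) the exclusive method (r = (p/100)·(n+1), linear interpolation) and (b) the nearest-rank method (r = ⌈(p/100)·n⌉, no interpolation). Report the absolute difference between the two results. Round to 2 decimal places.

1.60

n = 17.
(a) r = 4.5; between ranks 4 (13.4) and 5 (16.6): 15.
(b) the nearest-rank method: rank 5 → 16.6.
|15 − 16.6| = 1.6.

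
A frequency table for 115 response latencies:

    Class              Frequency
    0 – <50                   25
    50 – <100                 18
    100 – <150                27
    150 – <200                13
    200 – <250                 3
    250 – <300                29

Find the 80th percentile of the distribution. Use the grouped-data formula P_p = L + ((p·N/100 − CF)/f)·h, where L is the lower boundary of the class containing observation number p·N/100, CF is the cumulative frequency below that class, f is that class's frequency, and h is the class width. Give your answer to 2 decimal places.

N = 115; target position k = 80/100 · 115 = 92.
Cumulative frequencies: 25, 43, 70, 83, 86, 115.
Observation 92 falls in the class 250 – <300.
L = 250, CF = 86, f = 29, h = 50.
P80 = 250 + ((92 − 86)/29)·50 = 250 + 10.3448 = 260.345.

260.34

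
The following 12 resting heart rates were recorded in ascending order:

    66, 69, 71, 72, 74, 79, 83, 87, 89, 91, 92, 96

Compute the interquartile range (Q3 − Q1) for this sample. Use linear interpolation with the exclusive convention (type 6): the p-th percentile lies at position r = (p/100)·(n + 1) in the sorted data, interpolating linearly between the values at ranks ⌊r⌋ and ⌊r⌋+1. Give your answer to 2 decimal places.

19.25

n = 12.
P25: r = 3.25; ranks 3–4 are 71, 72; interpolating gives 71.25.
P75: r = 9.75; ranks 9–10 are 89, 91; interpolating gives 90.5.
Difference: 90.5 − 71.25 = 19.25.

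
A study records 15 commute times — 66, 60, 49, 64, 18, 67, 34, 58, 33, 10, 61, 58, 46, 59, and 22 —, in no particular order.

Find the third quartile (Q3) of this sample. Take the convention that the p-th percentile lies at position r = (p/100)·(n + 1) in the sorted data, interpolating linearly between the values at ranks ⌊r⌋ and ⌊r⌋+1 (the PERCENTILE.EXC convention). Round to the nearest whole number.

61

Sorted: 10, 18, 22, 33, 34, 46, 49, 58, 58, 59, 60, 61, 64, 66, 67.
n = 15.
r = (75/100)·(15 + 1) = 12.
r is an integer, so P75 is the value at rank 12: 61.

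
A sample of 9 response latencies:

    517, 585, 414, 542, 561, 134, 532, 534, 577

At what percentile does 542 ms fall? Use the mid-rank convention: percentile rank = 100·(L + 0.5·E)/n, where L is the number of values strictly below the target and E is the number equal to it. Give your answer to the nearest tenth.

61.1

Sorted: 134, 414, 517, 532, 534, 542, 561, 577, 585.
Count below 542: L = 5; count equal: E = 1; n = 9.
Percentile rank = 100·(5 + 0.5·1)/9 = 100·5.5/9 = 61.11.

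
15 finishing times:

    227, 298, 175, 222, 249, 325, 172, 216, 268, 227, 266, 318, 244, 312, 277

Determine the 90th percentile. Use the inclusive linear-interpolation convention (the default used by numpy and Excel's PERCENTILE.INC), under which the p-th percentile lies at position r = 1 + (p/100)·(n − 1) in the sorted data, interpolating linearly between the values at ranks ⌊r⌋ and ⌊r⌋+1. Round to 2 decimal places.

Sorted: 172, 175, 216, 222, 227, 227, 244, 249, 266, 268, 277, 298, 312, 318, 325.
n = 15.
r = 1 + (90/100)·(15 − 1) = 1 + 12.6 = 13.6.
Rank 13 is 312 and rank 14 is 318.
Interpolate: 312 + 0.6·(318 − 312) = 312 + 0.6·6 = 315.6.

315.60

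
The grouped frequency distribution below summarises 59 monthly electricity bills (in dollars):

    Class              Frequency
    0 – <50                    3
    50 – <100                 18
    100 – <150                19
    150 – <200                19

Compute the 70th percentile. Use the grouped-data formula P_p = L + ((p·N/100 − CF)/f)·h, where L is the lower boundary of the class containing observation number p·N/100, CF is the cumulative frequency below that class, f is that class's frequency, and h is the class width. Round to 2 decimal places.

N = 59; target position k = 70/100 · 59 = 41.3.
Cumulative frequencies: 3, 21, 40, 59.
Observation 41.3 falls in the class 150 – <200.
L = 150, CF = 40, f = 19, h = 50.
P70 = 150 + ((41.3 − 40)/19)·50 = 150 + 3.42105 = 153.421.

153.42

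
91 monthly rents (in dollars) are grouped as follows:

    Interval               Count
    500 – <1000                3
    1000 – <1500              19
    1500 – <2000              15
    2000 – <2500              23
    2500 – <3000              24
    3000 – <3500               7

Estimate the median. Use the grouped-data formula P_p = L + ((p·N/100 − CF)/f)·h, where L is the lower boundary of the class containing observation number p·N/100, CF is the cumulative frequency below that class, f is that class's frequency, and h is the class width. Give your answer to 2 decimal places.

N = 91; target position k = 50/100 · 91 = 45.5.
Cumulative frequencies: 3, 22, 37, 60, 84, 91.
Observation 45.5 falls in the class 2000 – <2500.
L = 2000, CF = 37, f = 23, h = 500.
P50 = 2000 + ((45.5 − 37)/23)·500 = 2000 + 184.783 = 2184.78.

2184.78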